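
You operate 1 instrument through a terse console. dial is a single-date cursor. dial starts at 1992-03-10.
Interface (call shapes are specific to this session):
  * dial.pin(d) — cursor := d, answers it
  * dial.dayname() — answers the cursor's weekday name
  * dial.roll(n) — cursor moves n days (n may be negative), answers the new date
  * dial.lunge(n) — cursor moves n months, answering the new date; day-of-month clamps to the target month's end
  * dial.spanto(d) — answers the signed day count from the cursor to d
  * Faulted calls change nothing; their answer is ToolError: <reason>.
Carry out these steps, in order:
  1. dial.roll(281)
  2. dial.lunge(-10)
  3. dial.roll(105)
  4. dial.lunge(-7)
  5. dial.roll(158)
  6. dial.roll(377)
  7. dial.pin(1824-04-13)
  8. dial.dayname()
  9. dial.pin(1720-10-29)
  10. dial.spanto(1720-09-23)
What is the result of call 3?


Answer: 1992-05-31

Derivation:
→ roll(281)
← 1992-12-16
→ lunge(-10)
← 1992-02-16
→ roll(105)
← 1992-05-31
→ lunge(-7)
← 1991-10-31
→ roll(158)
← 1992-04-06
→ roll(377)
← 1993-04-18
→ pin(1824-04-13)
← 1824-04-13
→ dayname()
← Tuesday
→ pin(1720-10-29)
← 1720-10-29
→ spanto(1720-09-23)
← -36


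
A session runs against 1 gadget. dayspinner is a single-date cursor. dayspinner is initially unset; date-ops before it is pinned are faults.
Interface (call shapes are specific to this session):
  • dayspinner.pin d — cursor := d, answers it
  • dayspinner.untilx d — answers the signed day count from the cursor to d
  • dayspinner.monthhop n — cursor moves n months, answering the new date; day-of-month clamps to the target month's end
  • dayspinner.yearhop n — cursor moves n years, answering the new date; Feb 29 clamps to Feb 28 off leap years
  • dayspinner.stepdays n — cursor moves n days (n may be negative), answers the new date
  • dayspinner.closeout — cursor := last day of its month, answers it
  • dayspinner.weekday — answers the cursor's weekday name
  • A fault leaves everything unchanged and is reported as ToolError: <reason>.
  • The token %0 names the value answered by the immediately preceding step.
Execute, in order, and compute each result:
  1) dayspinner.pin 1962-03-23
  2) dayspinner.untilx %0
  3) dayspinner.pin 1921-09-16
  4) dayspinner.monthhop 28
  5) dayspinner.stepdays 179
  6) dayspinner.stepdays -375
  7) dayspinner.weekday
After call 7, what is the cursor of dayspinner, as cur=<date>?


Invoking pin on 1962-03-23, and see 1962-03-23.
Then untilx on %0: 0.
I use pin on 1921-09-16, giving 1921-09-16.
Then monthhop on 28, giving 1924-01-16.
Next I call stepdays on 179, yielding 1924-07-13.
Invoking stepdays on -375, and get 1923-07-04.
Invoking weekday, — result: Wednesday.

Answer: cur=1923-07-04


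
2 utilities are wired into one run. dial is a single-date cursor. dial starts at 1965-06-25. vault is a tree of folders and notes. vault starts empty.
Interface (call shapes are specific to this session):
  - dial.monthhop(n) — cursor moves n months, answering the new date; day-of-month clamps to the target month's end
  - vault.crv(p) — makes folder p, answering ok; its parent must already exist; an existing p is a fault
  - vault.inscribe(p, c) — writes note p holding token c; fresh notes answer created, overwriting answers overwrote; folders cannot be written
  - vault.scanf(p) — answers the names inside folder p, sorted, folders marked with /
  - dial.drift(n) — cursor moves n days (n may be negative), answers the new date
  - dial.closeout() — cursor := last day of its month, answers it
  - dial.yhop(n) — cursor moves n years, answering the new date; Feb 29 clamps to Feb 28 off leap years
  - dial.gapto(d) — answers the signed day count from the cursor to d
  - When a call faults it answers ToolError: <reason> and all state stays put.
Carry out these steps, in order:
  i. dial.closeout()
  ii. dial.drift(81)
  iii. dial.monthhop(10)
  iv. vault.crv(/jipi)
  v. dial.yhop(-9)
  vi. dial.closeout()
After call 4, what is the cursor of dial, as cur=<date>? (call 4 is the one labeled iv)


Answer: cur=1966-07-19

Derivation:
I try dial.closeout(), and see 1965-06-30.
Using dial.drift(n→81), giving 1965-09-19.
Now I run dial.monthhop(n→10), which returns 1966-07-19.
Invoking vault.crv(p→/jipi), yielding ok.
Then dial.yhop(n→-9), which returns 1957-07-19.
I run dial.closeout, and get 1957-07-31.


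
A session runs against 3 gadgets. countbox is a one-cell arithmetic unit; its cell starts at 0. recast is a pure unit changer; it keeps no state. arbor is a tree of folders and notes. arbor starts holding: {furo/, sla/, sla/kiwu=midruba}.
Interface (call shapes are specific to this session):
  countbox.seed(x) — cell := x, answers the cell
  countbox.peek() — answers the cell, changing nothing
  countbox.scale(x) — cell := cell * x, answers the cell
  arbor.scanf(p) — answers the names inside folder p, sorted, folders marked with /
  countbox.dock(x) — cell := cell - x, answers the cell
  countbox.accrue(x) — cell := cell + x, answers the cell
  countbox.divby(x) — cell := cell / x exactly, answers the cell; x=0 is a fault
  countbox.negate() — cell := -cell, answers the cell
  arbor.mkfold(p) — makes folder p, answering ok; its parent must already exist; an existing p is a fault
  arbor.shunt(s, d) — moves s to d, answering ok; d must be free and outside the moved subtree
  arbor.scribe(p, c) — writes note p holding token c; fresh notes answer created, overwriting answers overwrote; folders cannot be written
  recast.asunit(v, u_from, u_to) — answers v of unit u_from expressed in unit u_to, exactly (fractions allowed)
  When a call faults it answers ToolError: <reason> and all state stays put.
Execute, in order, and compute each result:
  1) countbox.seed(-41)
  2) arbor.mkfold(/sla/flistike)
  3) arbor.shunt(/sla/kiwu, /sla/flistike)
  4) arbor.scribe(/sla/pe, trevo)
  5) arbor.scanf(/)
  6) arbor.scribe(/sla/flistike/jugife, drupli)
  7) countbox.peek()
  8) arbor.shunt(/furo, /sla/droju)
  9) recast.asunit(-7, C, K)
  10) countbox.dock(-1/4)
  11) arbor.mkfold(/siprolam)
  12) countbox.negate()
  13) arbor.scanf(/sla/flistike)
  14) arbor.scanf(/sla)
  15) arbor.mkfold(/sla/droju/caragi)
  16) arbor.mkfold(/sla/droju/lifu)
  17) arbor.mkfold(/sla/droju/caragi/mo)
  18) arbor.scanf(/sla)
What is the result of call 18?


> seed x='-41'
[out] -41
> mkfold p='/sla/flistike'
[out] ok
> shunt s='/sla/kiwu' d='/sla/flistike'
[out] ToolError: exists
> scribe p='/sla/pe' c='trevo'
[out] created
> scanf p='/'
[out] [furo/, sla/]
> scribe p='/sla/flistike/jugife' c='drupli'
[out] created
> peek
[out] -41
> shunt s='/furo' d='/sla/droju'
[out] ok
> asunit v='-7' u_from='C' u_to='K'
[out] 5323/20
> dock x='-1/4'
[out] -163/4
> mkfold p='/siprolam'
[out] ok
> negate
[out] 163/4
> scanf p='/sla/flistike'
[out] [jugife]
> scanf p='/sla'
[out] [droju/, flistike/, kiwu, pe]
> mkfold p='/sla/droju/caragi'
[out] ok
> mkfold p='/sla/droju/lifu'
[out] ok
> mkfold p='/sla/droju/caragi/mo'
[out] ok
> scanf p='/sla'
[out] [droju/, flistike/, kiwu, pe]

Answer: [droju/, flistike/, kiwu, pe]


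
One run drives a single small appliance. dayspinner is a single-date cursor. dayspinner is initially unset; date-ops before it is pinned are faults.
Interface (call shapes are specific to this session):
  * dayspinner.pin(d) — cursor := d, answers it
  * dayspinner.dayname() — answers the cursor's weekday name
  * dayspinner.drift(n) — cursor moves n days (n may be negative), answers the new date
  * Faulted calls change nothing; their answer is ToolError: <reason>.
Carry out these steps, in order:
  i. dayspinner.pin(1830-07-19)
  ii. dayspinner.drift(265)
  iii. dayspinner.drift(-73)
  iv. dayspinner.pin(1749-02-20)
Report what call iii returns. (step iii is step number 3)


! dayspinner.pin(d→1830-07-19) => 1830-07-19
! dayspinner.drift(n→265) => 1831-04-10
! dayspinner.drift(n→-73) => 1831-01-27
! dayspinner.pin(d→1749-02-20) => 1749-02-20

Answer: 1831-01-27


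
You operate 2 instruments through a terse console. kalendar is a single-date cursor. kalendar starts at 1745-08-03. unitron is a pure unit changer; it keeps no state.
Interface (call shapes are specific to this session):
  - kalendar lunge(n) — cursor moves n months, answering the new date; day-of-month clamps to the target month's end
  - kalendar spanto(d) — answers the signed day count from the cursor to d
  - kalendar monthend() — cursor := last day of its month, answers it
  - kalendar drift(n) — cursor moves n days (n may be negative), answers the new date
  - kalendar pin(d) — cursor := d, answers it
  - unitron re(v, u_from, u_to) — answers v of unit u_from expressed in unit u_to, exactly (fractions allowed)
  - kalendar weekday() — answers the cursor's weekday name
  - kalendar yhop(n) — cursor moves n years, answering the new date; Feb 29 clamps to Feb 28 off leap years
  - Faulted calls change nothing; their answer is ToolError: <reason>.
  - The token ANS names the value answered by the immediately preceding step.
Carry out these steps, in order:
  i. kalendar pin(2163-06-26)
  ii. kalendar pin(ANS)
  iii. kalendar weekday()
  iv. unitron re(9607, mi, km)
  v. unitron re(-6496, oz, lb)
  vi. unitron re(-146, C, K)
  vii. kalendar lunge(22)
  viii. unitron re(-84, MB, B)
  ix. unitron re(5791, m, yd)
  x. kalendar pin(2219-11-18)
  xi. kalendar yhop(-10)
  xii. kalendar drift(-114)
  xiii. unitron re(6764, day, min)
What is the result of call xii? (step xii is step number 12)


Answer: 2209-07-27

Derivation:
Act: kalendar pin[2163-06-26]
Obs: 2163-06-26
Act: kalendar pin[ANS]
Obs: 2163-06-26
Act: kalendar weekday[]
Obs: Sunday
Act: unitron re[9607; mi; km]
Obs: 241577622/15625
Act: unitron re[-6496; oz; lb]
Obs: -406
Act: unitron re[-146; C; K]
Obs: 2543/20
Act: kalendar lunge[22]
Obs: 2165-04-26
Act: unitron re[-84; MB; B]
Obs: -84000000
Act: unitron re[5791; m; yd]
Obs: 7238750/1143
Act: kalendar pin[2219-11-18]
Obs: 2219-11-18
Act: kalendar yhop[-10]
Obs: 2209-11-18
Act: kalendar drift[-114]
Obs: 2209-07-27
Act: unitron re[6764; day; min]
Obs: 9740160


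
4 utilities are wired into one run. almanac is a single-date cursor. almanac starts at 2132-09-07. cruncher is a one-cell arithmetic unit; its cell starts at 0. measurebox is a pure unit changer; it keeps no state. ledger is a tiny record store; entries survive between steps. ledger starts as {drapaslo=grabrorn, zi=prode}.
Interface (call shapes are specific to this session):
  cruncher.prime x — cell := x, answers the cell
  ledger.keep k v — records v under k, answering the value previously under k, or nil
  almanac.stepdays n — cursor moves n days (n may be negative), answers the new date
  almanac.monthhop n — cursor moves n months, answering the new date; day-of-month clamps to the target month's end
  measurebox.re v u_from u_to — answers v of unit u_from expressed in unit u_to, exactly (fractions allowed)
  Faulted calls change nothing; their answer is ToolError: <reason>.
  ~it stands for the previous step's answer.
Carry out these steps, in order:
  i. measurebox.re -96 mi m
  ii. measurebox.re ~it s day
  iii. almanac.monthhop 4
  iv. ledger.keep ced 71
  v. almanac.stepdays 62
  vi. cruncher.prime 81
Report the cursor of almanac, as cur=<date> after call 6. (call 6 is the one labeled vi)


Answer: cur=2133-03-10

Derivation:
-> measurebox.re(v: -96, u_from: mi, u_to: m)
<- -19312128/125
-> measurebox.re(v: ~it, u_from: s, u_to: day)
<- -5588/3125
-> almanac.monthhop(n: 4)
<- 2133-01-07
-> ledger.keep(k: ced, v: 71)
<- nil
-> almanac.stepdays(n: 62)
<- 2133-03-10
-> cruncher.prime(x: 81)
<- 81


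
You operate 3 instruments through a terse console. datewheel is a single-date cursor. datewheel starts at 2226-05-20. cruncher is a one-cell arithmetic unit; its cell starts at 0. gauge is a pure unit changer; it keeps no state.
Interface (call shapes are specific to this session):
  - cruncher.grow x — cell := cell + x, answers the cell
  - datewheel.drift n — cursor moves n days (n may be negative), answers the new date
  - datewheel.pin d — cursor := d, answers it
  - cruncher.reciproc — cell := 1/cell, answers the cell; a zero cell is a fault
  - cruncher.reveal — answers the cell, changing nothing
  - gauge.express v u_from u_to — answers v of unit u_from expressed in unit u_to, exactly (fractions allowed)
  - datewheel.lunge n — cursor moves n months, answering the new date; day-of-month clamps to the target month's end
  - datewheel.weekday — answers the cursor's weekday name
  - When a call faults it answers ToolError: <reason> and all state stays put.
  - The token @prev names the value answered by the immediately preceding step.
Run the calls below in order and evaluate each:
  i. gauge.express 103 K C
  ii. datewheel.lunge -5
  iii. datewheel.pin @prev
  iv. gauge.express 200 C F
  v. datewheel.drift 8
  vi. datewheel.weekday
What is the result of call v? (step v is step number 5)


;; 1. gauge.express(v='103', u_from='K', u_to='C') -> -3403/20
;; 2. datewheel.lunge(n='-5') -> 2225-12-20
;; 3. datewheel.pin(d='@prev') -> 2225-12-20
;; 4. gauge.express(v='200', u_from='C', u_to='F') -> 392
;; 5. datewheel.drift(n='8') -> 2225-12-28
;; 6. datewheel.weekday() -> Wednesday

Answer: 2225-12-28


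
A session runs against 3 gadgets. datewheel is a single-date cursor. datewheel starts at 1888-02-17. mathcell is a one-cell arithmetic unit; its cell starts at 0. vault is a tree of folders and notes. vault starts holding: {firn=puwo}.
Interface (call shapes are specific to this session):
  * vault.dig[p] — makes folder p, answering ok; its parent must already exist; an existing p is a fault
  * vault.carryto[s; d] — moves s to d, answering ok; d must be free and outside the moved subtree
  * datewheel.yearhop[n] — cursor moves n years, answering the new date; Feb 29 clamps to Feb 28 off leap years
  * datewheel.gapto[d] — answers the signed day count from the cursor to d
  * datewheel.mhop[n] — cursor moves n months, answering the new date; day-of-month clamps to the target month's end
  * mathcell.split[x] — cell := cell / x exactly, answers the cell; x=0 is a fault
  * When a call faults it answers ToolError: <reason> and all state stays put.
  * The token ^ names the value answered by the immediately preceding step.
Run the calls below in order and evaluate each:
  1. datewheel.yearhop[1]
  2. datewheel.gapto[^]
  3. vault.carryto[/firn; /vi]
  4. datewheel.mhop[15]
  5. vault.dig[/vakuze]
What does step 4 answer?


CALL yearhop[n: 1]
RET  1889-02-17
CALL gapto[d: ^]
RET  0
CALL carryto[s: /firn; d: /vi]
RET  ok
CALL mhop[n: 15]
RET  1890-05-17
CALL dig[p: /vakuze]
RET  ok

Answer: 1890-05-17


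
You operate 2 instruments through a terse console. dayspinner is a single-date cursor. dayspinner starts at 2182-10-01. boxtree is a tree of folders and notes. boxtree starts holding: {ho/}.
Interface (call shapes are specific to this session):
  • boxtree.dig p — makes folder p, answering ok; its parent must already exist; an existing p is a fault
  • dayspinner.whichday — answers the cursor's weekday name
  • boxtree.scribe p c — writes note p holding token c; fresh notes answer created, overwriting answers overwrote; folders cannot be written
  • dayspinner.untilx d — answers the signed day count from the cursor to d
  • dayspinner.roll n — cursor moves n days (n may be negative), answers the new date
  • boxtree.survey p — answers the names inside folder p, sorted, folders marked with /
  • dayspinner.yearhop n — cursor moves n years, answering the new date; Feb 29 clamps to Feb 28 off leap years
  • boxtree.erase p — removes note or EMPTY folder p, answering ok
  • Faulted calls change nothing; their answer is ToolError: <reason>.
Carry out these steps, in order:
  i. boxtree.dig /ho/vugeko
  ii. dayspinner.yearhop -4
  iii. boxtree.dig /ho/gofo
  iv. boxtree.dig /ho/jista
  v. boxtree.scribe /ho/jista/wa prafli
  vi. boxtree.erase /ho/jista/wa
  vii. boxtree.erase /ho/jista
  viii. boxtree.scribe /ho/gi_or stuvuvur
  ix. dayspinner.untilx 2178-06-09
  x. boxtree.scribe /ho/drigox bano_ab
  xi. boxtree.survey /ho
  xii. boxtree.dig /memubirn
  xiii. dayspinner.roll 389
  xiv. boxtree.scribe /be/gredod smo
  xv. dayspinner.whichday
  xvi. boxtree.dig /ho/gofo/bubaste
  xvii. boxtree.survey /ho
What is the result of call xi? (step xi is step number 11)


Answer: [drigox, gi_or, gofo/, vugeko/]

Derivation:
I use boxtree.dig on p→/ho/vugeko, which returns ok.
Using dayspinner.yearhop on n→-4, → 2178-10-01.
Invoking boxtree.dig on p→/ho/gofo: ok.
I run boxtree.dig on p→/ho/jista, — result: ok.
I run boxtree.scribe on p→/ho/jista/wa, c→prafli, — result: created.
Now I run boxtree.erase on p→/ho/jista/wa, yielding ok.
I use boxtree.erase on p→/ho/jista, giving ok.
I invoke boxtree.scribe on p→/ho/gi_or, c→stuvuvur, → created.
Then dayspinner.untilx on d→2178-06-09, and get -114.
Invoking boxtree.scribe on p→/ho/drigox, c→bano_ab, → created.
I call boxtree.survey on p→/ho, and get [drigox, gi_or, gofo/, vugeko/].
I use boxtree.dig on p→/memubirn, giving ok.
I invoke dayspinner.roll on n→389, — result: 2179-10-25.
Calling boxtree.scribe on p→/be/gredod, c→smo, yielding ToolError: no parent.
I use dayspinner.whichday, — result: Monday.
Next I call boxtree.dig on p→/ho/gofo/bubaste, which returns ok.
I run boxtree.survey on p→/ho, — result: [drigox, gi_or, gofo/, vugeko/].


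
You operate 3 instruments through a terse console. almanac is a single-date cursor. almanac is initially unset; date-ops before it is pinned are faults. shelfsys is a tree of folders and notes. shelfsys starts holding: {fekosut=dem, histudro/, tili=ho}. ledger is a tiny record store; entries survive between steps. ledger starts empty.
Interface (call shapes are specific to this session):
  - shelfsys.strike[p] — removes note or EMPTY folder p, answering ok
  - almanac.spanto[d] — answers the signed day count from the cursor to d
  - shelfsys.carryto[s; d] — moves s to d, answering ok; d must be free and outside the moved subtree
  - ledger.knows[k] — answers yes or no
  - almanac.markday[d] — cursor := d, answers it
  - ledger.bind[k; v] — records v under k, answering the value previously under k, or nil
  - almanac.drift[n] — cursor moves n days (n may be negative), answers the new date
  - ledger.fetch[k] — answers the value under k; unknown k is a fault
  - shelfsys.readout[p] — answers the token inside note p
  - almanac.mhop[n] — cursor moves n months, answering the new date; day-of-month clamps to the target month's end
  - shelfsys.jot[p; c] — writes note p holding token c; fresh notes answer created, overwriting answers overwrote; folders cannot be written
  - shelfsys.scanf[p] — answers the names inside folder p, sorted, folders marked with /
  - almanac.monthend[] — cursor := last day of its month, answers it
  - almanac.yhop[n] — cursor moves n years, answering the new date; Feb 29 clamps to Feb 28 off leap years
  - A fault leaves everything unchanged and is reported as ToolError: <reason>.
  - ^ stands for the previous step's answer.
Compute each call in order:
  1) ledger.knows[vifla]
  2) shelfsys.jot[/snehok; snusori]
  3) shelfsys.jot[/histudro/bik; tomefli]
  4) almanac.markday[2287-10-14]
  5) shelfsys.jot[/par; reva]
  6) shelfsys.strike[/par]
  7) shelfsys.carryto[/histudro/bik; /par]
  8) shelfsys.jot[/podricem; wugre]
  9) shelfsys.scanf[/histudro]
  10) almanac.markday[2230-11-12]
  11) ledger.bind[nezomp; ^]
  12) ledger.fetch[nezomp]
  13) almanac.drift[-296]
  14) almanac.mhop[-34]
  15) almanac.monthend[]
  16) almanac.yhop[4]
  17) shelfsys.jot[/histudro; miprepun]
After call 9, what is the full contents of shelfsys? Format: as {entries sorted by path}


Answer: {fekosut=dem, histudro/, par=tomefli, podricem=wugre, snehok=snusori, tili=ho}

Derivation:
CALL ledger.knows[k=vifla]
RET  no
CALL shelfsys.jot[p=/snehok; c=snusori]
RET  created
CALL shelfsys.jot[p=/histudro/bik; c=tomefli]
RET  created
CALL almanac.markday[d=2287-10-14]
RET  2287-10-14
CALL shelfsys.jot[p=/par; c=reva]
RET  created
CALL shelfsys.strike[p=/par]
RET  ok
CALL shelfsys.carryto[s=/histudro/bik; d=/par]
RET  ok
CALL shelfsys.jot[p=/podricem; c=wugre]
RET  created
CALL shelfsys.scanf[p=/histudro]
RET  []
CALL almanac.markday[d=2230-11-12]
RET  2230-11-12
CALL ledger.bind[k=nezomp; v=^]
RET  nil
CALL ledger.fetch[k=nezomp]
RET  2230-11-12
CALL almanac.drift[n=-296]
RET  2230-01-20
CALL almanac.mhop[n=-34]
RET  2227-03-20
CALL almanac.monthend[]
RET  2227-03-31
CALL almanac.yhop[n=4]
RET  2231-03-31
CALL shelfsys.jot[p=/histudro; c=miprepun]
RET  ToolError: is a directory


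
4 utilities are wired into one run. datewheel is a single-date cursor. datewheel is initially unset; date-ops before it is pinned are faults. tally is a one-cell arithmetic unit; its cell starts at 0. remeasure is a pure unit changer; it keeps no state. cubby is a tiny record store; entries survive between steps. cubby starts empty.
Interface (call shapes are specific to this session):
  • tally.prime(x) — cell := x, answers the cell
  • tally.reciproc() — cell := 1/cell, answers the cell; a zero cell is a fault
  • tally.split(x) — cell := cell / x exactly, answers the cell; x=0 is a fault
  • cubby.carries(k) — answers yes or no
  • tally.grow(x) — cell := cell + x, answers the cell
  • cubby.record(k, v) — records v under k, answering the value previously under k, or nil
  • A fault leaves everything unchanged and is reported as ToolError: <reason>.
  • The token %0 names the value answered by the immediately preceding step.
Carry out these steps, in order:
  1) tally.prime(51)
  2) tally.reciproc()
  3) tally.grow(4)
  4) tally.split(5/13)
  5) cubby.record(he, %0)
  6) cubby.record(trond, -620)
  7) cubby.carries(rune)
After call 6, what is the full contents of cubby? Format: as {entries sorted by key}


[in] tally.prime x=51
[out] 51
[in] tally.reciproc
[out] 1/51
[in] tally.grow x=4
[out] 205/51
[in] tally.split x=5/13
[out] 533/51
[in] cubby.record k=he v=%0
[out] nil
[in] cubby.record k=trond v=-620
[out] nil
[in] cubby.carries k=rune
[out] no

Answer: {he=533/51, trond=-620}


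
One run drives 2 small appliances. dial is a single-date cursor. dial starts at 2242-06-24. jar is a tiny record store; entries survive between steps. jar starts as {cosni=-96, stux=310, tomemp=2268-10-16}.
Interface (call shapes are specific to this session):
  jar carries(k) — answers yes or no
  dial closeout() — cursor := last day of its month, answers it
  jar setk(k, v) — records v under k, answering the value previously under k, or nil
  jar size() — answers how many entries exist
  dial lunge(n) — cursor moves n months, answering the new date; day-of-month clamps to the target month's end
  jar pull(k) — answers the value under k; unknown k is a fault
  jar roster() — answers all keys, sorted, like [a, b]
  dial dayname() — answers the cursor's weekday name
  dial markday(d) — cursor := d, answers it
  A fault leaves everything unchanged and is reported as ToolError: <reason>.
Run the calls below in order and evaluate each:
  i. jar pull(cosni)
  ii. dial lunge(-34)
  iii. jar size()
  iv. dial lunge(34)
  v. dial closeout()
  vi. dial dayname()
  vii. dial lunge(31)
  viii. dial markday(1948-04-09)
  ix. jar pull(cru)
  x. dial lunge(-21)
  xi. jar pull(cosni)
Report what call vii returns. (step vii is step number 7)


Answer: 2245-01-30

Derivation:
>> jar pull(k→cosni)
<< -96
>> dial lunge(n→-34)
<< 2239-08-24
>> jar size()
<< 3
>> dial lunge(n→34)
<< 2242-06-24
>> dial closeout()
<< 2242-06-30
>> dial dayname()
<< Thursday
>> dial lunge(n→31)
<< 2245-01-30
>> dial markday(d→1948-04-09)
<< 1948-04-09
>> jar pull(k→cru)
<< ToolError: no such key cru
>> dial lunge(n→-21)
<< 1946-07-09
>> jar pull(k→cosni)
<< -96


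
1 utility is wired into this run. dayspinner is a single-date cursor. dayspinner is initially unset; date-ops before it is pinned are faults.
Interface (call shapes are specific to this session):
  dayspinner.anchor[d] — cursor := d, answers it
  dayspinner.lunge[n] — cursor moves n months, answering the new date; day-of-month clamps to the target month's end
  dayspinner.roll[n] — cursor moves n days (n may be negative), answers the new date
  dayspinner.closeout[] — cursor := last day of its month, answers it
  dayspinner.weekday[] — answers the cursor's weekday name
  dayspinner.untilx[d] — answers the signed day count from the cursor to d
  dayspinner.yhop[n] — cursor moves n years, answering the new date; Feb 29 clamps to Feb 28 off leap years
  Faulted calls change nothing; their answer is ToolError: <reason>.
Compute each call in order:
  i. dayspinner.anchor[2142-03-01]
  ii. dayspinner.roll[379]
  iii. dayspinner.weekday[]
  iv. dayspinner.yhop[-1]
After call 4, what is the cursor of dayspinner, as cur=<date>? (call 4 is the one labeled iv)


Step: dayspinner.anchor[d→2142-03-01]
Result: 2142-03-01
Step: dayspinner.roll[n→379]
Result: 2143-03-15
Step: dayspinner.weekday[]
Result: Friday
Step: dayspinner.yhop[n→-1]
Result: 2142-03-15

Answer: cur=2142-03-15


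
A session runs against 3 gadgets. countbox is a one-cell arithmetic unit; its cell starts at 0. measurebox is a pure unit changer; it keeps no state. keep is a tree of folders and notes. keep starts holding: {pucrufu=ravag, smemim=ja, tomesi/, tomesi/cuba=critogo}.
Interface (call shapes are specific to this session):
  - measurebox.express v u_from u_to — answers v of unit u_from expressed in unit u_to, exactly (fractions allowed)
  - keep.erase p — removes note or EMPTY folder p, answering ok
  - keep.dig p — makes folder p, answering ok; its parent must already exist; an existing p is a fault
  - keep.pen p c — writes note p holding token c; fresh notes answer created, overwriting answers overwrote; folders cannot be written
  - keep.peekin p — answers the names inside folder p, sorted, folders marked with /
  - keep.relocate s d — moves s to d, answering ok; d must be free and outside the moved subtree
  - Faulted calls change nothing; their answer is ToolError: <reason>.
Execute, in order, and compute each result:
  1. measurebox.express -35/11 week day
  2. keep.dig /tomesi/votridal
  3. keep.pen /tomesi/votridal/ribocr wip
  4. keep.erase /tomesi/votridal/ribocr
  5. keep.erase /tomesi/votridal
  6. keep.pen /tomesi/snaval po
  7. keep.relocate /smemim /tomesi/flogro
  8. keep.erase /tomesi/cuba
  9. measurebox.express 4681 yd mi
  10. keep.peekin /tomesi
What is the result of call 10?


Answer: [flogro, snaval]

Derivation:
Step: measurebox.express[-35/11; week; day]
Result: -245/11
Step: keep.dig[/tomesi/votridal]
Result: ok
Step: keep.pen[/tomesi/votridal/ribocr; wip]
Result: created
Step: keep.erase[/tomesi/votridal/ribocr]
Result: ok
Step: keep.erase[/tomesi/votridal]
Result: ok
Step: keep.pen[/tomesi/snaval; po]
Result: created
Step: keep.relocate[/smemim; /tomesi/flogro]
Result: ok
Step: keep.erase[/tomesi/cuba]
Result: ok
Step: measurebox.express[4681; yd; mi]
Result: 4681/1760
Step: keep.peekin[/tomesi]
Result: [flogro, snaval]


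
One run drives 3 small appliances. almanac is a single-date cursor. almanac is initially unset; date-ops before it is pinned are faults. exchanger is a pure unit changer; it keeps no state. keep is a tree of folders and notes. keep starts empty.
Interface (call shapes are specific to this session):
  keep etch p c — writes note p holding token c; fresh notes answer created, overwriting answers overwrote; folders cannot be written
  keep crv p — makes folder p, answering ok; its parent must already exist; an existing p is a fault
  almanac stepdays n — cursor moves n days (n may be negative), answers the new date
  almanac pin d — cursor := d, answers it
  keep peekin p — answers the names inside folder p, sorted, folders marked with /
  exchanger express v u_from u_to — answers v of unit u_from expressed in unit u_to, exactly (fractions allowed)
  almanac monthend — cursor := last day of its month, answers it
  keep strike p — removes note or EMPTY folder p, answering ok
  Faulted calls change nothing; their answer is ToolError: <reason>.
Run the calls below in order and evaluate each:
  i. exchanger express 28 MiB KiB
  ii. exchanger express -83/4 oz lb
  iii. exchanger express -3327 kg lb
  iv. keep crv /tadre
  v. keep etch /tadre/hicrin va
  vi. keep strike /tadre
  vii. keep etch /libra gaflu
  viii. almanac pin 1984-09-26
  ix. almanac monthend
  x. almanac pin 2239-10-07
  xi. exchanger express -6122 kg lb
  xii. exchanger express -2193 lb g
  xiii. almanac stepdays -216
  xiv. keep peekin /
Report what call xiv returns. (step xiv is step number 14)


Answer: [libra, tadre/]

Derivation:
[in] exchanger express v='28' u_from='MiB' u_to='KiB'
:: 28672
[in] exchanger express v='-83/4' u_from='oz' u_to='lb'
:: -83/64
[in] exchanger express v='-3327' u_from='kg' u_to='lb'
:: -332700000000/45359237
[in] keep crv p='/tadre'
:: ok
[in] keep etch p='/tadre/hicrin' c='va'
:: created
[in] keep strike p='/tadre'
:: ToolError: not empty
[in] keep etch p='/libra' c='gaflu'
:: created
[in] almanac pin d='1984-09-26'
:: 1984-09-26
[in] almanac monthend
:: 1984-09-30
[in] almanac pin d='2239-10-07'
:: 2239-10-07
[in] exchanger express v='-6122' u_from='kg' u_to='lb'
:: -612200000000/45359237
[in] exchanger express v='-2193' u_from='lb' u_to='g'
:: -99472806741/100000
[in] almanac stepdays n='-216'
:: 2239-03-05
[in] keep peekin p='/'
:: [libra, tadre/]


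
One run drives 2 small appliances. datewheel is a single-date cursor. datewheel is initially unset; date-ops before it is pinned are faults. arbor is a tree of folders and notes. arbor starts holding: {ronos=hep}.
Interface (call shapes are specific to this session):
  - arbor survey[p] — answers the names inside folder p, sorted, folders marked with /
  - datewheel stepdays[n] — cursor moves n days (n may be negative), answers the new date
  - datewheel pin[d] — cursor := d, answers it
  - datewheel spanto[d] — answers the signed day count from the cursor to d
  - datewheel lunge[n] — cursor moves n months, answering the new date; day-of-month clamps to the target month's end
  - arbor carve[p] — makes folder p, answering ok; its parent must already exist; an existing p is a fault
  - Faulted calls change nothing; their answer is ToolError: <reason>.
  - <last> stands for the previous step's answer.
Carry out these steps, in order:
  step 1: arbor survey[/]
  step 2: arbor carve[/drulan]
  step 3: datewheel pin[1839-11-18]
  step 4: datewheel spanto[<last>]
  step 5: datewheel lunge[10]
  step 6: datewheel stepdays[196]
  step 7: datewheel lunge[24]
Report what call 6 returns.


-> arbor survey(p→/)
<- [ronos]
-> arbor carve(p→/drulan)
<- ok
-> datewheel pin(d→1839-11-18)
<- 1839-11-18
-> datewheel spanto(d→<last>)
<- 0
-> datewheel lunge(n→10)
<- 1840-09-18
-> datewheel stepdays(n→196)
<- 1841-04-02
-> datewheel lunge(n→24)
<- 1843-04-02

Answer: 1841-04-02


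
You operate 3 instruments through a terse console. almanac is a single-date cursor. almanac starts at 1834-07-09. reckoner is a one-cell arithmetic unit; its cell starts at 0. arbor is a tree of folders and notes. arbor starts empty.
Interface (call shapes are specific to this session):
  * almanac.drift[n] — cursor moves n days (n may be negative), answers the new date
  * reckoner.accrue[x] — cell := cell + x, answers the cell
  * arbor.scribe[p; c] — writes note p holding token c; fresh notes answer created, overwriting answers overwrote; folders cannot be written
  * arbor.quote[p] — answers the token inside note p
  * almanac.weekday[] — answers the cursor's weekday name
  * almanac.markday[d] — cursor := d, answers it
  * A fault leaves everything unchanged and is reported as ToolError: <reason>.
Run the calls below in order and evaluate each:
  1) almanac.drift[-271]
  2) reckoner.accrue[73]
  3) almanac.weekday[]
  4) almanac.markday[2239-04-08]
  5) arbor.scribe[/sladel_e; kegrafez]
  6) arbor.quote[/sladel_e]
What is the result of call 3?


Answer: Friday

Derivation:
Using almanac.drift on -271, giving 1833-10-11.
Invoking reckoner.accrue on 73, — result: 73.
I try almanac.weekday, and observe Friday.
I try almanac.markday on 2239-04-08, → 2239-04-08.
Next I call arbor.scribe on /sladel_e, kegrafez, and get created.
I try arbor.quote on /sladel_e, and observe kegrafez.


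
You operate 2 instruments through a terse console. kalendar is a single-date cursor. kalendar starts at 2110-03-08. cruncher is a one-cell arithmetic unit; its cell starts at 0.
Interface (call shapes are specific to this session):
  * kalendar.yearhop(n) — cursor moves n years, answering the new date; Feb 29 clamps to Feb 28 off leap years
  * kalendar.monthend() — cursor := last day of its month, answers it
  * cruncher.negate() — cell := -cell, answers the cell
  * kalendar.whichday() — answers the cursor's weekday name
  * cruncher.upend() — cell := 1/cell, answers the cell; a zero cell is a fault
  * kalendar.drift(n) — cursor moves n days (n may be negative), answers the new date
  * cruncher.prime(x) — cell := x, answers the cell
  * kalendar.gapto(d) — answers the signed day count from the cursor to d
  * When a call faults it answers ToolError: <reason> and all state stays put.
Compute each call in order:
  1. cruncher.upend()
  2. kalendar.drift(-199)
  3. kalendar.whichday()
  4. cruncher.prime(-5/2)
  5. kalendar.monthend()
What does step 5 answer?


Answer: 2109-08-31

Derivation:
> cruncher.upend
:: ToolError: reciprocal of zero
> kalendar.drift n=-199
:: 2109-08-21
> kalendar.whichday
:: Wednesday
> cruncher.prime x=-5/2
:: -5/2
> kalendar.monthend
:: 2109-08-31


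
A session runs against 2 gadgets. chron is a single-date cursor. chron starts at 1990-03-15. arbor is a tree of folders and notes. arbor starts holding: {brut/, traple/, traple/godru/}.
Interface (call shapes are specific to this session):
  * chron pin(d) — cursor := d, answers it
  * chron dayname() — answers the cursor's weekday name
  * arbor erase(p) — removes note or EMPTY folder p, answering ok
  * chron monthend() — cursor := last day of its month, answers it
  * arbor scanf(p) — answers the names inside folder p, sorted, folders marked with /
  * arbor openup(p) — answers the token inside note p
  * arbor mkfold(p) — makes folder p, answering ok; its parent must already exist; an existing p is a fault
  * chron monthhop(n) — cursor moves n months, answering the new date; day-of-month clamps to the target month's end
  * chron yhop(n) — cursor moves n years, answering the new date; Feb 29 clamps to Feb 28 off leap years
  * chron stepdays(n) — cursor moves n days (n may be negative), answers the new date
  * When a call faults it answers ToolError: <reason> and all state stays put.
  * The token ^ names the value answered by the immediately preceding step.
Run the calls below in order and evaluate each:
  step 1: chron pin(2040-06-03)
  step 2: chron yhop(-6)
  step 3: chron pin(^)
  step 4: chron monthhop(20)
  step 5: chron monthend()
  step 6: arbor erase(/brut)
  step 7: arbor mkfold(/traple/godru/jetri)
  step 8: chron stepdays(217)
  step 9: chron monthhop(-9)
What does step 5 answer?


Answer: 2036-02-29

Derivation:
% chron pin 2040-06-03
:: 2040-06-03
% chron yhop -6
:: 2034-06-03
% chron pin ^
:: 2034-06-03
% chron monthhop 20
:: 2036-02-03
% chron monthend
:: 2036-02-29
% arbor erase /brut
:: ok
% arbor mkfold /traple/godru/jetri
:: ok
% chron stepdays 217
:: 2036-10-03
% chron monthhop -9
:: 2036-01-03


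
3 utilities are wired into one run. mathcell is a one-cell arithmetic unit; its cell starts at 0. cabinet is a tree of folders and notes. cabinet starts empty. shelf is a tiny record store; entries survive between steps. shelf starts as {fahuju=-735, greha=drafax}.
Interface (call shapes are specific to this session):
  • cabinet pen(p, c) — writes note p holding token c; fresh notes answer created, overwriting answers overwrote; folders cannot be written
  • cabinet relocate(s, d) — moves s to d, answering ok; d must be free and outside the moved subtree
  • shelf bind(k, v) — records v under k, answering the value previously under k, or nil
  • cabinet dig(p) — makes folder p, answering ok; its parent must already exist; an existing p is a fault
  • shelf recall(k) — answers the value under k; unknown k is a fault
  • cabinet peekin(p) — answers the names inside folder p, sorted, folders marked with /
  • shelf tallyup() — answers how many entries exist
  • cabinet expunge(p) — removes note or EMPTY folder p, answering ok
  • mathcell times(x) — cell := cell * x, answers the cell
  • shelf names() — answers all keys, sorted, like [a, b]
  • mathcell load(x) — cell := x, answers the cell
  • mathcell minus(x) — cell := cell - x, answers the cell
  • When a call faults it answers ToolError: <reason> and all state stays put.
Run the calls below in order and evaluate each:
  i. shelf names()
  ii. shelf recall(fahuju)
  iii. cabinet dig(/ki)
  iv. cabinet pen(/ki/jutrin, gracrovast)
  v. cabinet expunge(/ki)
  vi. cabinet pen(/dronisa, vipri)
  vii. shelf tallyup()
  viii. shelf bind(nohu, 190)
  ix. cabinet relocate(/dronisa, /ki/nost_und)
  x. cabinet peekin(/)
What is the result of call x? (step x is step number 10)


Step: shelf names[]
Result: [fahuju, greha]
Step: shelf recall[k='fahuju']
Result: -735
Step: cabinet dig[p='/ki']
Result: ok
Step: cabinet pen[p='/ki/jutrin'; c='gracrovast']
Result: created
Step: cabinet expunge[p='/ki']
Result: ToolError: not empty
Step: cabinet pen[p='/dronisa'; c='vipri']
Result: created
Step: shelf tallyup[]
Result: 2
Step: shelf bind[k='nohu'; v='190']
Result: nil
Step: cabinet relocate[s='/dronisa'; d='/ki/nost_und']
Result: ok
Step: cabinet peekin[p='/']
Result: [ki/]

Answer: [ki/]


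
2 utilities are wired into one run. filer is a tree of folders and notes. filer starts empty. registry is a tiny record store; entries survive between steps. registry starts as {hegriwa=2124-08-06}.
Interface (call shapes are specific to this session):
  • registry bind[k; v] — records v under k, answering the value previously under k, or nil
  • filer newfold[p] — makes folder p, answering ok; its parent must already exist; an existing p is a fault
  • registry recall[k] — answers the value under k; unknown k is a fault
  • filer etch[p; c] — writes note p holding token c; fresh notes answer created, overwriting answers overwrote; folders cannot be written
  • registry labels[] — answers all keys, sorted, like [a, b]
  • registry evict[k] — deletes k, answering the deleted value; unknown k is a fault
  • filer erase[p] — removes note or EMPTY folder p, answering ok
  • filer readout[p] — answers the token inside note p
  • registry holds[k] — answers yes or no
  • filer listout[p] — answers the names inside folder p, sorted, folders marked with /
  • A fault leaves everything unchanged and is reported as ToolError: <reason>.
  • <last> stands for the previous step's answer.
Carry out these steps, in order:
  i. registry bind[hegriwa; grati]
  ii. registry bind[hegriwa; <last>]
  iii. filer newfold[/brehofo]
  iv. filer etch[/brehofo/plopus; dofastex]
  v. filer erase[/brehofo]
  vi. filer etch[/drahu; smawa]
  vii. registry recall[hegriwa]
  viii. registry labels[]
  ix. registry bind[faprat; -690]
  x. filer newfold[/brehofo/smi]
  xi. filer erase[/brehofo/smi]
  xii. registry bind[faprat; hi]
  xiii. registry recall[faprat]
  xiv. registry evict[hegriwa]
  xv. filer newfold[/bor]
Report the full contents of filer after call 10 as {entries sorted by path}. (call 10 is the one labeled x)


Answer: {brehofo/, brehofo/plopus=dofastex, brehofo/smi/, drahu=smawa}

Derivation:
# 1. registry bind(hegriwa, grati) == 2124-08-06
# 2. registry bind(hegriwa, <last>) == grati
# 3. filer newfold(/brehofo) == ok
# 4. filer etch(/brehofo/plopus, dofastex) == created
# 5. filer erase(/brehofo) == ToolError: not empty
# 6. filer etch(/drahu, smawa) == created
# 7. registry recall(hegriwa) == 2124-08-06
# 8. registry labels() == [hegriwa]
# 9. registry bind(faprat, -690) == nil
# 10. filer newfold(/brehofo/smi) == ok
# 11. filer erase(/brehofo/smi) == ok
# 12. registry bind(faprat, hi) == -690
# 13. registry recall(faprat) == hi
# 14. registry evict(hegriwa) == 2124-08-06
# 15. filer newfold(/bor) == ok
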